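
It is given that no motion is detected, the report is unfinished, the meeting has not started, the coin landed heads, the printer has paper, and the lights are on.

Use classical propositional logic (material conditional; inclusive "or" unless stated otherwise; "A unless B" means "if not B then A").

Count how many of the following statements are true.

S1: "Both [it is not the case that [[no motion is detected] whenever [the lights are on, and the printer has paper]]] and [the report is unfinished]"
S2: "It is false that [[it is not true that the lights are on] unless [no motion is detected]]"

0

Let R = "the lights are on" (T), K = "the printer has paper" (T), U = "motion is detected" (F), M = "the report is finished" (F).

S1: Parsed as ~((R & K) -> ~U) & ~M

R & K = T & T = T
~U = ~F = T
(R & K) -> ~U = T -> T = T
~((R & K) -> ~U) = ~T = F
~M = ~F = T
~((R & K) -> ~U) & ~M = F & T = F
Thus S1 is false.

S2: Parsed as ~(~R | ~U)

~R = ~T = F
~U = ~F = T
~R | ~U = F | T = T
~(~R | ~U) = ~T = F
So S2 is false.

Count: 0.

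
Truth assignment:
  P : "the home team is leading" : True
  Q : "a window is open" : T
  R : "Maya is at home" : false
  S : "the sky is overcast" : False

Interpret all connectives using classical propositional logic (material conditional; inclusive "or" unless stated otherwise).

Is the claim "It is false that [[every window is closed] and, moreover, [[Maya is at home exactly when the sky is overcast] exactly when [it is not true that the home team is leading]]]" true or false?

true

This is not (not Q and ((R iff S) iff not P)).

not Q = not True = False
R iff S = False iff False = True
not P = not True = False
(R iff S) iff not P = True iff False = False
not Q and ((R iff S) iff not P) = False and False = False
not (not Q and ((R iff S) iff not P)) = not False = True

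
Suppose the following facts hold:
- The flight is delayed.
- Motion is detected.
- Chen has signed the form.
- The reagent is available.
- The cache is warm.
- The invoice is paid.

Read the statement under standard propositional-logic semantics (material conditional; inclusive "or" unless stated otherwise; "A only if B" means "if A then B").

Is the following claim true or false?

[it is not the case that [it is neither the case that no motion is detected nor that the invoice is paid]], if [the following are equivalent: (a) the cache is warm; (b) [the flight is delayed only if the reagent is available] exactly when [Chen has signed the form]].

Let L = "the cache is warm" (T), W = "the flight is delayed" (T), D = "the reagent is available" (T), H = "Chen has signed the form" (T), S = "motion is detected" (T), M = "the invoice is paid" (T).
In symbols: (L ↔ ((W → D) ↔ H)) → ¬(¬S ↓ M)

W → D = T → T = T
(W → D) ↔ H = T ↔ T = T
L ↔ ((W → D) ↔ H) = T ↔ T = T
¬S = ¬T = F
¬S ↓ M = F ↓ T = F
¬(¬S ↓ M) = ¬F = T
(L ↔ ((W → D) ↔ H)) → ¬(¬S ↓ M) = T → T = T

The statement is true.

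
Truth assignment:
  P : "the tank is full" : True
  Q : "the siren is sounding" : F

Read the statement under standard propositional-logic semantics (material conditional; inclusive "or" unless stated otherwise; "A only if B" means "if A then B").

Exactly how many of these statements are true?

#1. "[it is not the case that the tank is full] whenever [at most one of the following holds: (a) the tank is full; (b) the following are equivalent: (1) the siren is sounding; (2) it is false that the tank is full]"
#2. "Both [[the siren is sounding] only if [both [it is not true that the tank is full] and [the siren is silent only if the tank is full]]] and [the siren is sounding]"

#1: This is (P nand (Q <-> ~P)) -> ~P.

~P = ~T = F
Q <-> ~P = F <-> F = T
P nand (Q <-> ~P) = T nand T = F
~P = ~T = F
(P nand (Q <-> ~P)) -> ~P = F -> F = T
Hence #1 is true.

#2: Parsed as (Q -> (~P & (~Q -> P))) & Q

~P = ~T = F
~Q = ~F = T
~Q -> P = T -> T = T
~P & (~Q -> P) = F & T = F
Q -> (~P & (~Q -> P)) = F -> F = T
(Q -> (~P & (~Q -> P))) & Q = T & F = F
Hence #2 is false.

Count: 1.

1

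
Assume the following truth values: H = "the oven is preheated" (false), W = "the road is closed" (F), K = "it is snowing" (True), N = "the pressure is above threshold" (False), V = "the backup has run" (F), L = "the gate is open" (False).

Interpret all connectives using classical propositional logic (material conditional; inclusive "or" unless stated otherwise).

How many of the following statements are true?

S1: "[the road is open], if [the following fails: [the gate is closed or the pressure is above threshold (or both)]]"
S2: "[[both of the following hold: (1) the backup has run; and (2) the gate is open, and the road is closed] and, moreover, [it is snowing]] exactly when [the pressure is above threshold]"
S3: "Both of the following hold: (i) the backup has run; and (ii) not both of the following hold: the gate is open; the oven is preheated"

2

S1: This is ¬(¬L ∨ N) → ¬W.

¬L = ¬F = T
¬L ∨ N = T ∨ F = T
¬(¬L ∨ N) = ¬T = F
¬W = ¬F = T
¬(¬L ∨ N) → ¬W = F → T = T
So S1 is true.

S2: Parsed as ((V ∧ (L ∧ W)) ∧ K) ↔ N

L ∧ W = F ∧ F = F
V ∧ (L ∧ W) = F ∧ F = F
(V ∧ (L ∧ W)) ∧ K = F ∧ T = F
((V ∧ (L ∧ W)) ∧ K) ↔ N = F ↔ F = T
Thus S2 is true.

S3: Parsed as V ∧ (L ↑ H)

L ↑ H = F ↑ F = T
V ∧ (L ↑ H) = F ∧ T = F
Thus S3 is false.

True statements: 2.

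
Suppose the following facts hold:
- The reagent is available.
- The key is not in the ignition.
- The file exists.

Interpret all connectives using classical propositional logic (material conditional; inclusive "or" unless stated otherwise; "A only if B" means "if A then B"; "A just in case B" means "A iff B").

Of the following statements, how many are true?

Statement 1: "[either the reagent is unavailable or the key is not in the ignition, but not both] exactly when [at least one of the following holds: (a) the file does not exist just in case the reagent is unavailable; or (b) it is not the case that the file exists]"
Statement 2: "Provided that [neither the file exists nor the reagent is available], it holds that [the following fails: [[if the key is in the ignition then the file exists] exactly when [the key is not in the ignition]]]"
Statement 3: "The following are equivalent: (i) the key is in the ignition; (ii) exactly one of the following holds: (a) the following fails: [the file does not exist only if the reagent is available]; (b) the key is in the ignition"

Let P = "the reagent is available" (T), Q = "the key is in the ignition" (F), R = "the file exists" (T).

Statement 1: This is (¬P ⊕ ¬Q) ↔ ((¬R ↔ ¬P) ∨ ¬R).

¬P = ¬T = F
¬Q = ¬F = T
¬P ⊕ ¬Q = F ⊕ T = T
¬R = ¬T = F
¬P = ¬T = F
¬R ↔ ¬P = F ↔ F = T
¬R = ¬T = F
(¬R ↔ ¬P) ∨ ¬R = T ∨ F = T
(¬P ⊕ ¬Q) ↔ ((¬R ↔ ¬P) ∨ ¬R) = T ↔ T = T
Thus Statement 1 is true.

Statement 2: In symbols: (R ↓ P) → ¬((Q → R) ↔ ¬Q)

R ↓ P = T ↓ T = F
Q → R = F → T = T
¬Q = ¬F = T
(Q → R) ↔ ¬Q = T ↔ T = T
¬((Q → R) ↔ ¬Q) = ¬T = F
(R ↓ P) → ¬((Q → R) ↔ ¬Q) = F → F = T
So Statement 2 is true.

Statement 3: In symbols: Q ↔ (¬(¬R → P) ⊕ Q)

¬R = ¬T = F
¬R → P = F → T = T
¬(¬R → P) = ¬T = F
¬(¬R → P) ⊕ Q = F ⊕ F = F
Q ↔ (¬(¬R → P) ⊕ Q) = F ↔ F = T
Hence Statement 3 is true.

True statements: 3 (Statement 1, Statement 2, Statement 3).

3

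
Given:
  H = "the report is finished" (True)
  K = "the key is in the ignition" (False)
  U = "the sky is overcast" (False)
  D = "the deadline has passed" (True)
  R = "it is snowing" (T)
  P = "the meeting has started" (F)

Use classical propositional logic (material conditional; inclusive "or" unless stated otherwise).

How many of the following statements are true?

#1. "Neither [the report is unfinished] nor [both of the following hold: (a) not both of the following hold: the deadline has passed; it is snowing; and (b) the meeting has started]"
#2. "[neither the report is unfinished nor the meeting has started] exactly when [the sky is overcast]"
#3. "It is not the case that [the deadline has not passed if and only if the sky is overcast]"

#1: Parsed as ¬H ↓ ((D ↑ R) ∧ P)

¬H = ¬T = F
D ↑ R = T ↑ T = F
(D ↑ R) ∧ P = F ∧ F = F
¬H ↓ ((D ↑ R) ∧ P) = F ↓ F = T
Thus #1 is true.

#2: Parsed as (¬H ↓ P) ↔ U

¬H = ¬T = F
¬H ↓ P = F ↓ F = T
(¬H ↓ P) ↔ U = T ↔ F = F
Thus #2 is false.

#3: Formalization: ¬(¬D ↔ U)

¬D = ¬T = F
¬D ↔ U = F ↔ F = T
¬(¬D ↔ U) = ¬T = F
So #3 is false.

1 of the 3 statements is true.

1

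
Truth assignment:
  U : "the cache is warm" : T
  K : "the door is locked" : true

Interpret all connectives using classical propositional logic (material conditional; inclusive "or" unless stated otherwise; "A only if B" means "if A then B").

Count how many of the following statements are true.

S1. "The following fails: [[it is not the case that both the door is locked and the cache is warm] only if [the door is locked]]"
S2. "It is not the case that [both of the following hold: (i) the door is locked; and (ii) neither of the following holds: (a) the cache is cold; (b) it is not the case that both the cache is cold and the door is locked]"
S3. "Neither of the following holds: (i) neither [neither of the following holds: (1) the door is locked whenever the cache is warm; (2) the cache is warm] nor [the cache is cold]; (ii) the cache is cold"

1

S1: Parsed as not ((K nand U) -> K)

K nand U = True nand True = False
(K nand U) -> K = False -> True = True
not ((K nand U) -> K) = not True = False
So S1 is false.

S2: Parsed as not (K and (not U nor (not U nand K)))

not U = not True = False
not U = not True = False
not U nand K = False nand True = True
not U nor (not U nand K) = False nor True = False
K and (not U nor (not U nand K)) = True and False = False
not (K and (not U nor (not U nand K))) = not False = True
Hence S2 is true.

S3: This is (((U -> K) nor U) nor not U) nor not U.

U -> K = True -> True = True
(U -> K) nor U = True nor True = False
not U = not True = False
((U -> K) nor U) nor not U = False nor False = True
not U = not True = False
(((U -> K) nor U) nor not U) nor not U = True nor False = False
Hence S3 is false.

1 of the 3 statements is true (S2).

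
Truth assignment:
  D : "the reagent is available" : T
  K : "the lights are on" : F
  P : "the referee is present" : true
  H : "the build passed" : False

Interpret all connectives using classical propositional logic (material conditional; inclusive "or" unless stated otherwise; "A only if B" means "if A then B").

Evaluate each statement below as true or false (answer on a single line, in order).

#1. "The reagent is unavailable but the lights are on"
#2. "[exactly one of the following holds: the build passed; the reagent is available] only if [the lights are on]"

#1 false / #2 false

#1: Formalization: ¬D ∧ K

¬D = ¬T = F
¬D ∧ K = F ∧ F = F
Thus #1 is false.

#2: Formalization: (H ⊕ D) → K

H ⊕ D = F ⊕ T = T
(H ⊕ D) → K = T → F = F
So #2 is false.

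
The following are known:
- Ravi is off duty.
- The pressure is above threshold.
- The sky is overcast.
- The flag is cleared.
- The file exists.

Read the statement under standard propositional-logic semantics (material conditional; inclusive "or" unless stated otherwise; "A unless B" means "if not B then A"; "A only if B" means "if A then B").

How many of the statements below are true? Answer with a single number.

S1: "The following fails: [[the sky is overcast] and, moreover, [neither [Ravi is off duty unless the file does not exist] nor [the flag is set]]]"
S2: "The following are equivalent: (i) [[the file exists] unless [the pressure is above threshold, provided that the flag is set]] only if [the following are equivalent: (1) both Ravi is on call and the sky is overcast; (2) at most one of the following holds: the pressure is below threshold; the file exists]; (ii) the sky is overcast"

1

Let V = "the sky is overcast" (True), K = "Ravi is on call" (False), M = "the file exists" (True), N = "the flag is set" (False), W = "the pressure is above threshold" (True).

S1: Formalization: not (V and ((not K or not M) nor N))

not K = not False = True
not M = not True = False
not K or not M = True or False = True
(not K or not M) nor N = True nor False = False
V and ((not K or not M) nor N) = True and False = False
not (V and ((not K or not M) nor N)) = not False = True
So S1 is true.

S2: In symbols: ((M or (N -> W)) -> ((K and V) iff (not W nand M))) iff V

N -> W = False -> True = True
M or (N -> W) = True or True = True
K and V = False and True = False
not W = not True = False
not W nand M = False nand True = True
(K and V) iff (not W nand M) = False iff True = False
(M or (N -> W)) -> ((K and V) iff (not W nand M)) = True -> False = False
((M or (N -> W)) -> ((K and V) iff (not W nand M))) iff V = False iff True = False
Thus S2 is false.

Count: 1.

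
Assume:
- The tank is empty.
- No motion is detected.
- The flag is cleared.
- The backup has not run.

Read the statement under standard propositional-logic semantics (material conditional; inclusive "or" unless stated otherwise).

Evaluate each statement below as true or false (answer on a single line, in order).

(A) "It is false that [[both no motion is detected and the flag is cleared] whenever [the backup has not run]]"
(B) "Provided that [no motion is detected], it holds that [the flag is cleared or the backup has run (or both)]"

(A) False / (B) True

Let S = "the backup has run" (False), Q = "motion is detected" (False), R = "the flag is set" (False).

(A): Formalization: not (not S -> (not Q and not R))

not S = not False = True
not Q = not False = True
not R = not False = True
not Q and not R = True and True = True
not S -> (not Q and not R) = True -> True = True
not (not S -> (not Q and not R)) = not True = False
So (A) is false.

(B): This is not Q -> (not R or S).

not Q = not False = True
not R = not False = True
not R or S = True or False = True
not Q -> (not R or S) = True -> True = True
Thus (B) is true.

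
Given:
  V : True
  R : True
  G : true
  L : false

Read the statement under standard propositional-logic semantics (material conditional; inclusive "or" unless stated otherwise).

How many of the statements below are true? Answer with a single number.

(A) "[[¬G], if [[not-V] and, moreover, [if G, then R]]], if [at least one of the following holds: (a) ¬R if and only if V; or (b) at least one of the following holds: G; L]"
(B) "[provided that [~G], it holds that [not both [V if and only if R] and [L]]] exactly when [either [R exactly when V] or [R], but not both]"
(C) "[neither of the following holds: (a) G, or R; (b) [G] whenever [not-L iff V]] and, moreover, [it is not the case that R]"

(A): Parsed as ((¬R ↔ V) ∨ (G ∨ L)) → ((¬V ∧ (G → R)) → ¬G)

¬R = ¬T = F
¬R ↔ V = F ↔ T = F
G ∨ L = T ∨ F = T
(¬R ↔ V) ∨ (G ∨ L) = F ∨ T = T
¬V = ¬T = F
G → R = T → T = T
¬V ∧ (G → R) = F ∧ T = F
¬G = ¬T = F
(¬V ∧ (G → R)) → ¬G = F → F = T
((¬R ↔ V) ∨ (G ∨ L)) → ((¬V ∧ (G → R)) → ¬G) = T → T = T
Hence (A) is true.

(B): Parsed as (¬G → ((V ↔ R) ↑ L)) ↔ ((R ↔ V) ⊕ R)

¬G = ¬T = F
V ↔ R = T ↔ T = T
(V ↔ R) ↑ L = T ↑ F = T
¬G → ((V ↔ R) ↑ L) = F → T = T
R ↔ V = T ↔ T = T
(R ↔ V) ⊕ R = T ⊕ T = F
(¬G → ((V ↔ R) ↑ L)) ↔ ((R ↔ V) ⊕ R) = T ↔ F = F
Thus (B) is false.

(C): Formalization: ((G ∨ R) ↓ ((¬L ↔ V) → G)) ∧ ¬R

G ∨ R = T ∨ T = T
¬L = ¬F = T
¬L ↔ V = T ↔ T = T
(¬L ↔ V) → G = T → T = T
(G ∨ R) ↓ ((¬L ↔ V) → G) = T ↓ T = F
¬R = ¬T = F
((G ∨ R) ↓ ((¬L ↔ V) → G)) ∧ ¬R = F ∧ F = F
Thus (C) is false.

True statements: 1.

1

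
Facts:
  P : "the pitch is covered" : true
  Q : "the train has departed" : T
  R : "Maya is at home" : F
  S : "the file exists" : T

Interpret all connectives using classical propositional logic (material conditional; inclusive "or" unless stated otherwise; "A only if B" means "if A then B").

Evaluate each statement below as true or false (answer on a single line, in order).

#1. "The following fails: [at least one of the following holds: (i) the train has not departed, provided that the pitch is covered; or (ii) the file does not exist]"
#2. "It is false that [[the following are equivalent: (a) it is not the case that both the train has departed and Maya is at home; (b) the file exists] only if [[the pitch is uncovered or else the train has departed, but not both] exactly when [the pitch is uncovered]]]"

#1 T, #2 T

#1: Formalization: ¬((P → ¬Q) ∨ ¬S)

¬Q = ¬T = F
P → ¬Q = T → F = F
¬S = ¬T = F
(P → ¬Q) ∨ ¬S = F ∨ F = F
¬((P → ¬Q) ∨ ¬S) = ¬F = T
Thus #1 is true.

#2: This is ¬(((Q ↑ R) ↔ S) → ((¬P ⊕ Q) ↔ ¬P)).

Q ↑ R = T ↑ F = T
(Q ↑ R) ↔ S = T ↔ T = T
¬P = ¬T = F
¬P ⊕ Q = F ⊕ T = T
¬P = ¬T = F
(¬P ⊕ Q) ↔ ¬P = T ↔ F = F
((Q ↑ R) ↔ S) → ((¬P ⊕ Q) ↔ ¬P) = T → F = F
¬(((Q ↑ R) ↔ S) → ((¬P ⊕ Q) ↔ ¬P)) = ¬F = T
Hence #2 is true.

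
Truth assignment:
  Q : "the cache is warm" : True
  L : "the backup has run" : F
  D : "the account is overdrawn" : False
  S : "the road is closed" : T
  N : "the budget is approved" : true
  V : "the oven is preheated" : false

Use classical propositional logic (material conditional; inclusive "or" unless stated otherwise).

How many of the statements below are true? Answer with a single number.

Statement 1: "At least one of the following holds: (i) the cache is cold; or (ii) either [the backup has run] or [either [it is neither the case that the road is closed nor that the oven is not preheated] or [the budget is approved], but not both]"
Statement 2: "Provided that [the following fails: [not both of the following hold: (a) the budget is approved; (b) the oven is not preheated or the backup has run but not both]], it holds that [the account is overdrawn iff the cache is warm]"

1

Statement 1: Parsed as ¬Q ∨ (L ∨ ((S ↓ ¬V) ⊕ N))

¬Q = ¬T = F
¬V = ¬F = T
S ↓ ¬V = T ↓ T = F
(S ↓ ¬V) ⊕ N = F ⊕ T = T
L ∨ ((S ↓ ¬V) ⊕ N) = F ∨ T = T
¬Q ∨ (L ∨ ((S ↓ ¬V) ⊕ N)) = F ∨ T = T
So Statement 1 is true.

Statement 2: In symbols: ¬(N ↑ (¬V ⊕ L)) → (D ↔ Q)

¬V = ¬F = T
¬V ⊕ L = T ⊕ F = T
N ↑ (¬V ⊕ L) = T ↑ T = F
¬(N ↑ (¬V ⊕ L)) = ¬F = T
D ↔ Q = F ↔ T = F
¬(N ↑ (¬V ⊕ L)) → (D ↔ Q) = T → F = F
So Statement 2 is false.

1 of the 2 statements is true (Statement 1).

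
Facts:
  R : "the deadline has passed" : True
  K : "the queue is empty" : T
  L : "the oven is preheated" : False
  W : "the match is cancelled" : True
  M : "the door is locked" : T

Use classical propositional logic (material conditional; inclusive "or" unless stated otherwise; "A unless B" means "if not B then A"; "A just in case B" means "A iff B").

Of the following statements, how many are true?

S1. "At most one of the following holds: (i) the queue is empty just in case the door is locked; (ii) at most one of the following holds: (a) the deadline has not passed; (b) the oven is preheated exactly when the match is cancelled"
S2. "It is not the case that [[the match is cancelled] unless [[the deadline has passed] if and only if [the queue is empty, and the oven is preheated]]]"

0

S1: In symbols: (K iff M) nand (not R nand (L iff W))

K iff M = True iff True = True
not R = not True = False
L iff W = False iff True = False
not R nand (L iff W) = False nand False = True
(K iff M) nand (not R nand (L iff W)) = True nand True = False
So S1 is false.

S2: Formalization: not (W or (R iff (K and L)))

K and L = True and False = False
R iff (K and L) = True iff False = False
W or (R iff (K and L)) = True or False = True
not (W or (R iff (K and L))) = not True = False
Thus S2 is false.

Count: 0.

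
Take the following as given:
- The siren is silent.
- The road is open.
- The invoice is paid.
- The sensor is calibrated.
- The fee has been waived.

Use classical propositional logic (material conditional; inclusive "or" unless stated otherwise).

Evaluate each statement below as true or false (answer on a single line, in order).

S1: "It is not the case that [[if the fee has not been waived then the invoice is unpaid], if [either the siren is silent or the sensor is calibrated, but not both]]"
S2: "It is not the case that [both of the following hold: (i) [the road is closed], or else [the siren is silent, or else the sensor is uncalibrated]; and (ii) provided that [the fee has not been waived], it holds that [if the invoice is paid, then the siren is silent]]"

Let H = "the siren is sounding" (F), N = "the sensor is calibrated" (T), U = "the fee has been waived" (T), Q = "the invoice is paid" (T), V = "the road is closed" (F).

S1: Formalization: ~((~H xor N) -> (~U -> ~Q))

~H = ~F = T
~H xor N = T xor T = F
~U = ~T = F
~Q = ~T = F
~U -> ~Q = F -> F = T
(~H xor N) -> (~U -> ~Q) = F -> T = T
~((~H xor N) -> (~U -> ~Q)) = ~T = F
So S1 is false.

S2: Parsed as ~((V | (~H | ~N)) & (~U -> (Q -> ~H)))

~H = ~F = T
~N = ~T = F
~H | ~N = T | F = T
V | (~H | ~N) = F | T = T
~U = ~T = F
~H = ~F = T
Q -> ~H = T -> T = T
~U -> (Q -> ~H) = F -> T = T
(V | (~H | ~N)) & (~U -> (Q -> ~H)) = T & T = T
~((V | (~H | ~N)) & (~U -> (Q -> ~H))) = ~T = F
Hence S2 is false.

S1 False, S2 False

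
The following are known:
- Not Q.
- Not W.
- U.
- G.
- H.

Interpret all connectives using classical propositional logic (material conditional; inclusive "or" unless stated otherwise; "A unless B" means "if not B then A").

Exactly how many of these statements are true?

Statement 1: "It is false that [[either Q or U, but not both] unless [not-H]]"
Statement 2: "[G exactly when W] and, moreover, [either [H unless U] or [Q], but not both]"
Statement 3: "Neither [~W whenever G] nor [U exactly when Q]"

0

Statement 1: In symbols: ¬((Q ⊕ U) ∨ ¬H)

Q ⊕ U = F ⊕ T = T
¬H = ¬T = F
(Q ⊕ U) ∨ ¬H = T ∨ F = T
¬((Q ⊕ U) ∨ ¬H) = ¬T = F
Hence Statement 1 is false.

Statement 2: Parsed as (G ↔ W) ∧ ((H ∨ U) ⊕ Q)

G ↔ W = T ↔ F = F
H ∨ U = T ∨ T = T
(H ∨ U) ⊕ Q = T ⊕ F = T
(G ↔ W) ∧ ((H ∨ U) ⊕ Q) = F ∧ T = F
So Statement 2 is false.

Statement 3: This is (G → ¬W) ↓ (U ↔ Q).

¬W = ¬F = T
G → ¬W = T → T = T
U ↔ Q = T ↔ F = F
(G → ¬W) ↓ (U ↔ Q) = T ↓ F = F
Hence Statement 3 is false.

Count: 0.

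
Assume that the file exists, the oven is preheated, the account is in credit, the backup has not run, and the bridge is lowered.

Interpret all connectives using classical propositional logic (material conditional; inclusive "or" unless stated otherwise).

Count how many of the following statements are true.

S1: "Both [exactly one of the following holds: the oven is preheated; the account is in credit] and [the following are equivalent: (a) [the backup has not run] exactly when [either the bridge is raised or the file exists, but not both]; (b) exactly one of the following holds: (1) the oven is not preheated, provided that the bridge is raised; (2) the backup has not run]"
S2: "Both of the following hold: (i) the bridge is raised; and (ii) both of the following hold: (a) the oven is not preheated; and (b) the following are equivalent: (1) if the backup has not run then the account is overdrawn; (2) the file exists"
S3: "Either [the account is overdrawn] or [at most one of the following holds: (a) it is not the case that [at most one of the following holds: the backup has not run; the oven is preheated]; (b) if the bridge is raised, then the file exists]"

Let U = "the oven is preheated" (T), V = "the account is overdrawn" (F), Q = "the backup has run" (F), P = "the bridge is raised" (F), K = "the file exists" (T).

S1: This is (U xor ~V) & ((~Q <-> (P xor K)) <-> ((P -> ~U) xor ~Q)).

~V = ~F = T
U xor ~V = T xor T = F
~Q = ~F = T
P xor K = F xor T = T
~Q <-> (P xor K) = T <-> T = T
~U = ~T = F
P -> ~U = F -> F = T
~Q = ~F = T
(P -> ~U) xor ~Q = T xor T = F
(~Q <-> (P xor K)) <-> ((P -> ~U) xor ~Q) = T <-> F = F
(U xor ~V) & ((~Q <-> (P xor K)) <-> ((P -> ~U) xor ~Q)) = F & F = F
Hence S1 is false.

S2: Parsed as P & (~U & ((~Q -> V) <-> K))

~U = ~T = F
~Q = ~F = T
~Q -> V = T -> F = F
(~Q -> V) <-> K = F <-> T = F
~U & ((~Q -> V) <-> K) = F & F = F
P & (~U & ((~Q -> V) <-> K)) = F & F = F
So S2 is false.

S3: In symbols: V | (~(~Q nand U) nand (P -> K))

~Q = ~F = T
~Q nand U = T nand T = F
~(~Q nand U) = ~F = T
P -> K = F -> T = T
~(~Q nand U) nand (P -> K) = T nand T = F
V | (~(~Q nand U) nand (P -> K)) = F | F = F
Thus S3 is false.

0 of the 3 statements are true (none).

0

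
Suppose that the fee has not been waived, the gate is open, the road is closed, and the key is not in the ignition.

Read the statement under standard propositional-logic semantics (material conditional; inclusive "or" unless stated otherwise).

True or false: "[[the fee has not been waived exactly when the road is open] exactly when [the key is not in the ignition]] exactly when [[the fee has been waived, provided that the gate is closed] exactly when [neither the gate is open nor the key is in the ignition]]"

true

Let P = "the fee has been waived" (False), R = "the road is closed" (True), S = "the key is in the ignition" (False), Q = "the gate is open" (True).
In symbols: ((not P iff not R) iff not S) iff ((not Q -> P) iff (Q nor S))

not P = not False = True
not R = not True = False
not P iff not R = True iff False = False
not S = not False = True
(not P iff not R) iff not S = False iff True = False
not Q = not True = False
not Q -> P = False -> False = True
Q nor S = True nor False = False
(not Q -> P) iff (Q nor S) = True iff False = False
((not P iff not R) iff not S) iff ((not Q -> P) iff (Q nor S)) = False iff False = True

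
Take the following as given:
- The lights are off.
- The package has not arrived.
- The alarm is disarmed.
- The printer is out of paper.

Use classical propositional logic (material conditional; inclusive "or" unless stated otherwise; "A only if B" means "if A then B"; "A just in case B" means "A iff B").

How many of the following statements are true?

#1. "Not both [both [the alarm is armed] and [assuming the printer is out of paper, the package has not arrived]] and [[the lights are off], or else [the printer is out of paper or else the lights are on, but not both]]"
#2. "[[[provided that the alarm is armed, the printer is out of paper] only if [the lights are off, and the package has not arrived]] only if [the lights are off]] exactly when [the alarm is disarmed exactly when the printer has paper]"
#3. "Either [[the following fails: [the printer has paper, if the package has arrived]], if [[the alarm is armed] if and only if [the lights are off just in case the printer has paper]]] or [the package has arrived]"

1

Let R = "the alarm is armed" (F), Q = "the printer has paper" (F), H = "the package has arrived" (F), U = "the lights are on" (F).

#1: Parsed as (R ∧ (¬Q → ¬H)) ↑ (¬U ∨ (¬Q ⊕ U))

¬Q = ¬F = T
¬H = ¬F = T
¬Q → ¬H = T → T = T
R ∧ (¬Q → ¬H) = F ∧ T = F
¬U = ¬F = T
¬Q = ¬F = T
¬Q ⊕ U = T ⊕ F = T
¬U ∨ (¬Q ⊕ U) = T ∨ T = T
(R ∧ (¬Q → ¬H)) ↑ (¬U ∨ (¬Q ⊕ U)) = F ↑ T = T
Hence #1 is true.

#2: Formalization: (((R → ¬Q) → (¬U ∧ ¬H)) → ¬U) ↔ (¬R ↔ Q)

¬Q = ¬F = T
R → ¬Q = F → T = T
¬U = ¬F = T
¬H = ¬F = T
¬U ∧ ¬H = T ∧ T = T
(R → ¬Q) → (¬U ∧ ¬H) = T → T = T
¬U = ¬F = T
((R → ¬Q) → (¬U ∧ ¬H)) → ¬U = T → T = T
¬R = ¬F = T
¬R ↔ Q = T ↔ F = F
(((R → ¬Q) → (¬U ∧ ¬H)) → ¬U) ↔ (¬R ↔ Q) = T ↔ F = F
Thus #2 is false.

#3: Parsed as ((R ↔ (¬U ↔ Q)) → ¬(H → Q)) ∨ H

¬U = ¬F = T
¬U ↔ Q = T ↔ F = F
R ↔ (¬U ↔ Q) = F ↔ F = T
H → Q = F → F = T
¬(H → Q) = ¬T = F
(R ↔ (¬U ↔ Q)) → ¬(H → Q) = T → F = F
((R ↔ (¬U ↔ Q)) → ¬(H → Q)) ∨ H = F ∨ F = F
Thus #3 is false.

True statements: 1.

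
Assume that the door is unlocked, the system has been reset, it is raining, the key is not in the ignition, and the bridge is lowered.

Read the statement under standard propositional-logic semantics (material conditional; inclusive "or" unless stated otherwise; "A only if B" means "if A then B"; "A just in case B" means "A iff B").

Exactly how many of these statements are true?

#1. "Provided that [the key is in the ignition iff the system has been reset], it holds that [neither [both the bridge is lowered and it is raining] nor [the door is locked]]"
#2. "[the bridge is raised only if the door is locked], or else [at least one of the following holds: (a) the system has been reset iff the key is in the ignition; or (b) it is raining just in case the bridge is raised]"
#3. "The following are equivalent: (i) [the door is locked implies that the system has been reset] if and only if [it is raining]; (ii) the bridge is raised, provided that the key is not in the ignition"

Let R = "the key is in the ignition" (F), W = "the system has been reset" (T), P = "the bridge is raised" (F), S = "it is raining" (T), Q = "the door is locked" (F).

#1: This is (R ↔ W) → ((¬P ∧ S) ↓ Q).

R ↔ W = F ↔ T = F
¬P = ¬F = T
¬P ∧ S = T ∧ T = T
(¬P ∧ S) ↓ Q = T ↓ F = F
(R ↔ W) → ((¬P ∧ S) ↓ Q) = F → F = T
Hence #1 is true.

#2: This is (P → Q) ∨ ((W ↔ R) ∨ (S ↔ P)).

P → Q = F → F = T
W ↔ R = T ↔ F = F
S ↔ P = T ↔ F = F
(W ↔ R) ∨ (S ↔ P) = F ∨ F = F
(P → Q) ∨ ((W ↔ R) ∨ (S ↔ P)) = T ∨ F = T
So #2 is true.

#3: In symbols: ((Q → W) ↔ S) ↔ (¬R → P)

Q → W = F → T = T
(Q → W) ↔ S = T ↔ T = T
¬R = ¬F = T
¬R → P = T → F = F
((Q → W) ↔ S) ↔ (¬R → P) = T ↔ F = F
Hence #3 is false.

True statements: 2 (#1, #2).

2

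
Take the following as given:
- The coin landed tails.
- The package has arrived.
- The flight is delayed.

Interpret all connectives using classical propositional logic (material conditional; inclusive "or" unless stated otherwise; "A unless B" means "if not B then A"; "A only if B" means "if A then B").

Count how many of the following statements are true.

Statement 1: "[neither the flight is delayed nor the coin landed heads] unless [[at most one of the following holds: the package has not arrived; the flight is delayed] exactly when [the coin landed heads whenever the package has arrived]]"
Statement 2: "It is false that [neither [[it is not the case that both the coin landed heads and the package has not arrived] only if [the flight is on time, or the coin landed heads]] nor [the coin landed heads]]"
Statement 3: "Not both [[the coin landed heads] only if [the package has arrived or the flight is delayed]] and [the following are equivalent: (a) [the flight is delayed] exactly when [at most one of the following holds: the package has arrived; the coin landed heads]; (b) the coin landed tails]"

0

Let Q = "the flight is delayed" (T), V = "the coin landed heads" (F), U = "the package has arrived" (T).

Statement 1: This is (Q ↓ V) ∨ ((¬U ↑ Q) ↔ (U → V)).

Q ↓ V = T ↓ F = F
¬U = ¬T = F
¬U ↑ Q = F ↑ T = T
U → V = T → F = F
(¬U ↑ Q) ↔ (U → V) = T ↔ F = F
(Q ↓ V) ∨ ((¬U ↑ Q) ↔ (U → V)) = F ∨ F = F
Thus Statement 1 is false.

Statement 2: In symbols: ¬(((V ↑ ¬U) → (¬Q ∨ V)) ↓ V)

¬U = ¬T = F
V ↑ ¬U = F ↑ F = T
¬Q = ¬T = F
¬Q ∨ V = F ∨ F = F
(V ↑ ¬U) → (¬Q ∨ V) = T → F = F
((V ↑ ¬U) → (¬Q ∨ V)) ↓ V = F ↓ F = T
¬(((V ↑ ¬U) → (¬Q ∨ V)) ↓ V) = ¬T = F
Thus Statement 2 is false.

Statement 3: Formalization: (V → (U ∨ Q)) ↑ ((Q ↔ (U ↑ V)) ↔ ¬V)

U ∨ Q = T ∨ T = T
V → (U ∨ Q) = F → T = T
U ↑ V = T ↑ F = T
Q ↔ (U ↑ V) = T ↔ T = T
¬V = ¬F = T
(Q ↔ (U ↑ V)) ↔ ¬V = T ↔ T = T
(V → (U ∨ Q)) ↑ ((Q ↔ (U ↑ V)) ↔ ¬V) = T ↑ T = F
Thus Statement 3 is false.

Count: 0.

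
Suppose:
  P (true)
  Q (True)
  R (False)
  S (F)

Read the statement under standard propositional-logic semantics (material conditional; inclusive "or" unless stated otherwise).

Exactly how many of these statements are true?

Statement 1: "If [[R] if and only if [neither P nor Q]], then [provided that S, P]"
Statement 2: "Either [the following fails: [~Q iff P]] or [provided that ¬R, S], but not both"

Statement 1: Formalization: (R iff (P nor Q)) -> (S -> P)

P nor Q = True nor True = False
R iff (P nor Q) = False iff False = True
S -> P = False -> True = True
(R iff (P nor Q)) -> (S -> P) = True -> True = True
Hence Statement 1 is true.

Statement 2: In symbols: not (not Q iff P) xor (not R -> S)

not Q = not True = False
not Q iff P = False iff True = False
not (not Q iff P) = not False = True
not R = not False = True
not R -> S = True -> False = False
not (not Q iff P) xor (not R -> S) = True xor False = True
Hence Statement 2 is true.

Count: 2.

2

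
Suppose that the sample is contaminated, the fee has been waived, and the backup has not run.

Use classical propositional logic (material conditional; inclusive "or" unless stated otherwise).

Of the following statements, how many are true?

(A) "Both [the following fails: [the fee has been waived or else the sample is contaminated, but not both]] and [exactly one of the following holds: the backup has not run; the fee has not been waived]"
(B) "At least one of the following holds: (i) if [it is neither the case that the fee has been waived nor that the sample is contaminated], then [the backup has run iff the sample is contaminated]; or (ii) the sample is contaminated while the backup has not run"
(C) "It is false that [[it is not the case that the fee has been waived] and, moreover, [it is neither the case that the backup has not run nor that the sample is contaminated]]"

Let Q = "the fee has been waived" (True), P = "the sample is contaminated" (True), R = "the backup has run" (False).

(A): In symbols: not (Q xor P) and (not R xor not Q)

Q xor P = True xor True = False
not (Q xor P) = not False = True
not R = not False = True
not Q = not True = False
not R xor not Q = True xor False = True
not (Q xor P) and (not R xor not Q) = True and True = True
Thus (A) is true.

(B): In symbols: ((Q nor P) -> (R iff P)) or (P and not R)

Q nor P = True nor True = False
R iff P = False iff True = False
(Q nor P) -> (R iff P) = False -> False = True
not R = not False = True
P and not R = True and True = True
((Q nor P) -> (R iff P)) or (P and not R) = True or True = True
So (B) is true.

(C): Parsed as not (not Q and (not R nor P))

not Q = not True = False
not R = not False = True
not R nor P = True nor True = False
not Q and (not R nor P) = False and False = False
not (not Q and (not R nor P)) = not False = True
So (C) is true.

Count: 3.

3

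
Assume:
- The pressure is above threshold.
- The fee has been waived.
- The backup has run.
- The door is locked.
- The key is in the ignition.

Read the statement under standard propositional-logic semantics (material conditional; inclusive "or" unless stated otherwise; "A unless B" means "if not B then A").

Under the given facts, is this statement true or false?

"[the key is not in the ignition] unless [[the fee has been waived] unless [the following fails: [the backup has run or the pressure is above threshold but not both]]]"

Let U = "the key is in the ignition" (T), Q = "the fee has been waived" (T), R = "the backup has run" (T), P = "the pressure is above threshold" (T).
This is ¬U ∨ (Q ∨ ¬(R ⊕ P)).

¬U = ¬T = F
R ⊕ P = T ⊕ T = F
¬(R ⊕ P) = ¬F = T
Q ∨ ¬(R ⊕ P) = T ∨ T = T
¬U ∨ (Q ∨ ¬(R ⊕ P)) = F ∨ T = T

True.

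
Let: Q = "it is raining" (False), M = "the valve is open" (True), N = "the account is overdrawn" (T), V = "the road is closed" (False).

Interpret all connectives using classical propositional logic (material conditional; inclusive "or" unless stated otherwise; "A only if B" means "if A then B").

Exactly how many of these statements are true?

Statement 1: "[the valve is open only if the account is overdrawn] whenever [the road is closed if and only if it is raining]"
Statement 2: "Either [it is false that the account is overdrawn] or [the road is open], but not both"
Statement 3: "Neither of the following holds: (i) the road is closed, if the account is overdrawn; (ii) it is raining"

Statement 1: Parsed as (V <-> Q) -> (M -> N)

V <-> Q = F <-> F = T
M -> N = T -> T = T
(V <-> Q) -> (M -> N) = T -> T = T
Hence Statement 1 is true.

Statement 2: Parsed as ~N xor ~V

~N = ~T = F
~V = ~F = T
~N xor ~V = F xor T = T
Hence Statement 2 is true.

Statement 3: This is (N -> V) nor Q.

N -> V = T -> F = F
(N -> V) nor Q = F nor F = T
Hence Statement 3 is true.

3 of the 3 statements are true.

3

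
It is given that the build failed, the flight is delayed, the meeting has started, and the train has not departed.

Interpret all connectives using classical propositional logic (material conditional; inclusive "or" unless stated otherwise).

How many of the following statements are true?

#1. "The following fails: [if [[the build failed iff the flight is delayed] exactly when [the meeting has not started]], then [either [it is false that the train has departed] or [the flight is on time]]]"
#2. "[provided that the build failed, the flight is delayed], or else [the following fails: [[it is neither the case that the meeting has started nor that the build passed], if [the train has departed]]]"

Let P = "the build passed" (F), Q = "the flight is delayed" (T), R = "the meeting has started" (T), S = "the train has departed" (F).

#1: Formalization: ~(((~P <-> Q) <-> ~R) -> (~S | ~Q))

~P = ~F = T
~P <-> Q = T <-> T = T
~R = ~T = F
(~P <-> Q) <-> ~R = T <-> F = F
~S = ~F = T
~Q = ~T = F
~S | ~Q = T | F = T
((~P <-> Q) <-> ~R) -> (~S | ~Q) = F -> T = T
~(((~P <-> Q) <-> ~R) -> (~S | ~Q)) = ~T = F
Thus #1 is false.

#2: Formalization: (~P -> Q) | ~(S -> (R nor P))

~P = ~F = T
~P -> Q = T -> T = T
R nor P = T nor F = F
S -> (R nor P) = F -> F = T
~(S -> (R nor P)) = ~T = F
(~P -> Q) | ~(S -> (R nor P)) = T | F = T
So #2 is true.

Count: 1.

1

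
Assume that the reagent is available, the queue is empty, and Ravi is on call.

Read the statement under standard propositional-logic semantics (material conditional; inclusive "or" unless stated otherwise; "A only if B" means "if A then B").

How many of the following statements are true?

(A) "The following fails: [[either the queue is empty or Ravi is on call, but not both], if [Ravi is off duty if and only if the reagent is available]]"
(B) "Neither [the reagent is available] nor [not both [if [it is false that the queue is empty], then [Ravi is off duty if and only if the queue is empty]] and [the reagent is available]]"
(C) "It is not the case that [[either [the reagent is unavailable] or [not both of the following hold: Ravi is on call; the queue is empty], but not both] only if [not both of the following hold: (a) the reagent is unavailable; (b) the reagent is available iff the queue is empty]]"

0

Let L = "Ravi is on call" (T), S = "the reagent is available" (T), M = "the queue is empty" (T).

(A): This is ¬((¬L ↔ S) → (M ⊕ L)).

¬L = ¬T = F
¬L ↔ S = F ↔ T = F
M ⊕ L = T ⊕ T = F
(¬L ↔ S) → (M ⊕ L) = F → F = T
¬((¬L ↔ S) → (M ⊕ L)) = ¬T = F
Thus (A) is false.

(B): In symbols: S ↓ ((¬M → (¬L ↔ M)) ↑ S)

¬M = ¬T = F
¬L = ¬T = F
¬L ↔ M = F ↔ T = F
¬M → (¬L ↔ M) = F → F = T
(¬M → (¬L ↔ M)) ↑ S = T ↑ T = F
S ↓ ((¬M → (¬L ↔ M)) ↑ S) = T ↓ F = F
Thus (B) is false.

(C): In symbols: ¬((¬S ⊕ (L ↑ M)) → (¬S ↑ (S ↔ M)))

¬S = ¬T = F
L ↑ M = T ↑ T = F
¬S ⊕ (L ↑ M) = F ⊕ F = F
¬S = ¬T = F
S ↔ M = T ↔ T = T
¬S ↑ (S ↔ M) = F ↑ T = T
(¬S ⊕ (L ↑ M)) → (¬S ↑ (S ↔ M)) = F → T = T
¬((¬S ⊕ (L ↑ M)) → (¬S ↑ (S ↔ M))) = ¬T = F
Hence (C) is false.

True statements: 0 (none).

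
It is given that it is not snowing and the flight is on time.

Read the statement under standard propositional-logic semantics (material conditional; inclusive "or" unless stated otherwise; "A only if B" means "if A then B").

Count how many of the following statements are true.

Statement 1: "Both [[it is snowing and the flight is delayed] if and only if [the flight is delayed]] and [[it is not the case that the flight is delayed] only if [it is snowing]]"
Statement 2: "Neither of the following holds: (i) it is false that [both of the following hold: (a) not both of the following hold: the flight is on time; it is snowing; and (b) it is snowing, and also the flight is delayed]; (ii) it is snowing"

Let V = "it is snowing" (F), S = "the flight is delayed" (F).

Statement 1: This is ((V & S) <-> S) & (~S -> V).

V & S = F & F = F
(V & S) <-> S = F <-> F = T
~S = ~F = T
~S -> V = T -> F = F
((V & S) <-> S) & (~S -> V) = T & F = F
Thus Statement 1 is false.

Statement 2: This is ~((~S nand V) & (V & S)) nor V.

~S = ~F = T
~S nand V = T nand F = T
V & S = F & F = F
(~S nand V) & (V & S) = T & F = F
~((~S nand V) & (V & S)) = ~F = T
~((~S nand V) & (V & S)) nor V = T nor F = F
So Statement 2 is false.

0 of the 2 statements are true (none).

0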